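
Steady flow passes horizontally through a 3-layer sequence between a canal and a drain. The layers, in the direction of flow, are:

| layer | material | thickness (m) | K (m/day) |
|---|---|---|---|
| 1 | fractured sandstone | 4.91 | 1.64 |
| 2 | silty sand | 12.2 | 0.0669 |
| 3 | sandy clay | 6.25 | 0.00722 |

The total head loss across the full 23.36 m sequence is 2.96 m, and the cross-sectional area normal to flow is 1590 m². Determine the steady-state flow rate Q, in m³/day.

Flow is perpendicular to layering, so the layers act in series and the equivalent K is the thickness-weighted harmonic mean.
Total thickness L = 4.91 + 12.2 + 6.25 = 23.36 m.
Σ(b_i/K_i) = 4.91/1.64 + 12.2/0.0669 + 6.25/0.00722 = 1051 d.
K_eq = L / Σ(b_i/K_i) = 23.36 / 1051 = 0.02223 m/day.
Q = K_eq · A · (Δh/L) = 0.02223 × 1590 × (2.96/23.36) = 4.478 m³/day.

4.48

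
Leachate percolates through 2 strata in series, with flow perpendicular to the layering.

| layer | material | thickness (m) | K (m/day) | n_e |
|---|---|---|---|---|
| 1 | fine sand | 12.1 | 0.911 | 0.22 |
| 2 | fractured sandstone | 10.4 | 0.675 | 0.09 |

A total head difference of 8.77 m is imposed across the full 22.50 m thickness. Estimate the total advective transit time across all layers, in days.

11.8

With flow normal to the layers, continuity requires the same specific discharge q through every layer.
Σ(b_i/K_i) = 12.1/0.911 + 10.4/0.675 = 28.69 d.
q = Δh / Σ(b_i/K_i) = 8.77 / 28.69 = 0.3057 m/day.
In each layer the seepage velocity is v_i = q/n_i, so the layer transit time is t_i = b_i·n_i / q:
  layer 1 (fine sand): t_1 = 12.1 × 0.22 / 0.3057 = 8.708 d
  layer 2 (fractured sandstone): t_2 = 10.4 × 0.09 / 0.3057 = 3.062 d
Total t = Σ t_i = 11.77 days.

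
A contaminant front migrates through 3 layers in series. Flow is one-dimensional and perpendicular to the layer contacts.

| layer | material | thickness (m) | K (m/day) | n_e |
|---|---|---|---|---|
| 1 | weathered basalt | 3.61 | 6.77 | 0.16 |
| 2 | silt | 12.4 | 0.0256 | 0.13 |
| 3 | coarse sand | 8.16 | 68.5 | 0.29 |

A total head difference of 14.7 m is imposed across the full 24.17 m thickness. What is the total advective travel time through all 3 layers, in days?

With flow normal to the layers, continuity requires the same specific discharge q through every layer.
Σ(b_i/K_i) = 3.61/6.77 + 12.4/0.0256 + 8.16/68.5 = 485.0 d.
q = Δh / Σ(b_i/K_i) = 14.7 / 485.0 = 0.03031 m/day.
In each layer the seepage velocity is v_i = q/n_i, so the layer transit time is t_i = b_i·n_i / q:
  layer 1 (weathered basalt): t_1 = 3.61 × 0.16 / 0.03031 = 19.06 d
  layer 2 (silt): t_2 = 12.4 × 0.13 / 0.03031 = 53.19 d
  layer 3 (coarse sand): t_3 = 8.16 × 0.29 / 0.03031 = 78.08 d
Total t = Σ t_i = 150.3 days.

150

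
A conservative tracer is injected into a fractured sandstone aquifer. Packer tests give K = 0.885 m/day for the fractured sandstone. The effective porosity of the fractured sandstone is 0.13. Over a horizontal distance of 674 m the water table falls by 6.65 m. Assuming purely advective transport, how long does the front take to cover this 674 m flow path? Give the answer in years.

Hydraulic gradient i = Δh / L = 6.65 / 674 = 0.009866.
Darcy flux q = K · i = 0.8850 × 0.009866 = 0.008732 m/day.
Seepage velocity v = q / n_e = 0.008732 / 0.13 = 0.06717 m/day.
Travel time t = L / v = 674 / 0.06717 = 10035 days = 27.47 years.

27.5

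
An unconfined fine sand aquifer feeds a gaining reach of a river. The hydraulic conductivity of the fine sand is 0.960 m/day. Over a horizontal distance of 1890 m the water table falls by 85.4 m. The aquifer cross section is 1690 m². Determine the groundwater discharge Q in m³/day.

Hydraulic gradient i = Δh / L = 85.4 / 1890 = 0.04519.
Darcy's law: Q = K · A · i = 0.9600 × 1690 × 0.04519 = 73.31 m³/day.

73.3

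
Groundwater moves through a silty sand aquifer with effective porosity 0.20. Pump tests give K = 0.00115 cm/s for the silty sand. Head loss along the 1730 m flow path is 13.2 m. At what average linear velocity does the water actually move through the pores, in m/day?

Convert K: 0.00115 cm/s × 864 = 0.9936 m/day.
Hydraulic gradient i = Δh / L = 13.2 / 1730 = 0.007630.
Darcy flux q = K · i = 0.9936 × 0.007630 = 0.007581 m/day.
Seepage velocity v = q / n_e = 0.007581 / 0.20 = 0.03791 m/day.

0.0379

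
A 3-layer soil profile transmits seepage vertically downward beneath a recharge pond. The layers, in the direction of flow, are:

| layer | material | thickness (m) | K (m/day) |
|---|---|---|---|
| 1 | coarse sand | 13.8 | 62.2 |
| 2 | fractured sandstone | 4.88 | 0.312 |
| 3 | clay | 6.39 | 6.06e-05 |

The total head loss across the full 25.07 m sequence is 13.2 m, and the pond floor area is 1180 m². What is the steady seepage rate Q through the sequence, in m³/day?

Flow is perpendicular to layering, so the layers act in series and the equivalent K is the thickness-weighted harmonic mean.
Total thickness L = 13.8 + 4.88 + 6.39 = 25.07 m.
Σ(b_i/K_i) = 13.8/62.2 + 4.88/0.312 + 6.39/6.06e-05 = 1.055e+05 d.
K_eq = L / Σ(b_i/K_i) = 25.07 / 1.055e+05 = 0.0002377 m/day.
Q = K_eq · A · (Δh/L) = 0.0002377 × 1180 × (13.2/25.07) = 0.1477 m³/day.

0.148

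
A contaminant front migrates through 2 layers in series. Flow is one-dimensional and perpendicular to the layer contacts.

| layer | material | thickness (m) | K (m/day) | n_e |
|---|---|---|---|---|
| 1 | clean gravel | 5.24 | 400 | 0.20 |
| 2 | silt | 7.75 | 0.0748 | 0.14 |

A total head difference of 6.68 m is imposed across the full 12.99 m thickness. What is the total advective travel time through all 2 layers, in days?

33.1

With flow normal to the layers, continuity requires the same specific discharge q through every layer.
Σ(b_i/K_i) = 5.24/400 + 7.75/0.0748 = 103.6 d.
q = Δh / Σ(b_i/K_i) = 6.68 / 103.6 = 0.06446 m/day.
In each layer the seepage velocity is v_i = q/n_i, so the layer transit time is t_i = b_i·n_i / q:
  layer 1 (clean gravel): t_1 = 5.24 × 0.20 / 0.06446 = 16.26 d
  layer 2 (silt): t_2 = 7.75 × 0.14 / 0.06446 = 16.83 d
Total t = Σ t_i = 33.09 days.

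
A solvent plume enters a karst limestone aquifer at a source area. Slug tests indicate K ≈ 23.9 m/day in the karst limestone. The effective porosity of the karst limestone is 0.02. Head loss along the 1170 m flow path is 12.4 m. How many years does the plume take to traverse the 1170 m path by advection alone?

0.253

Hydraulic gradient i = Δh / L = 12.4 / 1170 = 0.01060.
Darcy flux q = K · i = 23.90 × 0.01060 = 0.2533 m/day.
Seepage velocity v = q / n_e = 0.2533 / 0.02 = 12.66 m/day.
Travel time t = L / v = 1170 / 12.66 = 92.38 days = 0.2529 years.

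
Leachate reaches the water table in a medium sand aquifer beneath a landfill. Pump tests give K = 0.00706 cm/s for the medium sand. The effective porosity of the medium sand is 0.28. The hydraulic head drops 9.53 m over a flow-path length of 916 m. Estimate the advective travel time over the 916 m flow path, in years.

Convert K: 0.00706 cm/s × 864 = 6.100 m/day.
Hydraulic gradient i = Δh / L = 9.53 / 916 = 0.01040.
Darcy flux q = K · i = 6.100 × 0.01040 = 0.06346 m/day.
Seepage velocity v = q / n_e = 0.06346 / 0.28 = 0.2267 m/day.
Travel time t = L / v = 916 / 0.2267 = 4041 days = 11.06 years.

11.1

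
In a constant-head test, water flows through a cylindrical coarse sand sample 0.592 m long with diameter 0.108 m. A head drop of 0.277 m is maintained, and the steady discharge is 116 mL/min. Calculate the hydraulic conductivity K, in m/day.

Cross-sectional area A = π·(d/2)² = π × (0.108/2)² = 0.009161 m².
Convert discharge: 116 mL/min = 1.933e-06 m³/s.
Darcy's law rearranged: K = Q·L / (A·Δh) = 1.933e-06 × 0.592 / (0.009161 × 0.277) = 0.0004510 m/s = 38.97 m/day.

39.0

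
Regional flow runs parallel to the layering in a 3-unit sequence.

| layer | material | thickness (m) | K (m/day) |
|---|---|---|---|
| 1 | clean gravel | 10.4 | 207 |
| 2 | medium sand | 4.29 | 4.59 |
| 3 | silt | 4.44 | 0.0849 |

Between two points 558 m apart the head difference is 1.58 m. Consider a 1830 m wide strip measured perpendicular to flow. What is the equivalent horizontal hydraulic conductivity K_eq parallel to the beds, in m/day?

114

Flow is parallel to layering, so each bed carries its own Darcy discharge and the transmissivities add.
Σ(K_i·b_i) = 207×10.4 + 4.59×4.29 + 0.0849×4.44 = 2173 m²/day.
Total thickness b = 19.13 m, so K_eq = Σ(K_i·b_i)/b = 113.6 m/day.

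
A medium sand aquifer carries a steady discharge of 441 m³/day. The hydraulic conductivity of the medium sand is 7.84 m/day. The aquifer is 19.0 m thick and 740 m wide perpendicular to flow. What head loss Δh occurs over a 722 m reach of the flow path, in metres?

Cross-sectional area A = 740 × 19.0 = 14060 m².
From Q = K·A·i, i = Q / (K·A) = 441 / (7.840 × 14060) = 0.004001.
Head loss Δh = i · L = 0.004001 × 722 = 2.889 m.

2.89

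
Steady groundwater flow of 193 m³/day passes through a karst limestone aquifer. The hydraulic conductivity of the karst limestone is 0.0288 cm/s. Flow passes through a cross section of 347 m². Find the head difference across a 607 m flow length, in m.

13.6

Convert K: 0.0288 cm/s × 864 = 24.88 m/day.
From Q = K·A·i, i = Q / (K·A) = 193 / (24.88 × 347.0) = 0.02235.
Head loss Δh = i · L = 0.02235 × 607 = 13.57 m.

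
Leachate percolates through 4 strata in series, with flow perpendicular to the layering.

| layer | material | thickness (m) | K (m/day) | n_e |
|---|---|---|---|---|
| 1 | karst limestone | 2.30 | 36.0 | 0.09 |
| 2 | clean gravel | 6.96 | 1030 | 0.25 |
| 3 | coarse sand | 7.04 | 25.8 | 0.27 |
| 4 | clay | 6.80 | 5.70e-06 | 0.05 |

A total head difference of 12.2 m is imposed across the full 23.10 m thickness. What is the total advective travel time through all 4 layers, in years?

1120

With flow normal to the layers, continuity requires the same specific discharge q through every layer.
Σ(b_i/K_i) = 2.30/36.0 + 6.96/1030 + 7.04/25.8 + 6.80/5.70e-06 = 1.193e+06 d.
q = Δh / Σ(b_i/K_i) = 12.2 / 1.193e+06 = 1.023e-05 m/day.
In each layer the seepage velocity is v_i = q/n_i, so the layer transit time is t_i = b_i·n_i / q:
  layer 1 (karst limestone): t_1 = 2.30 × 0.09 / 1.023e-05 = 20242 d
  layer 2 (clean gravel): t_2 = 6.96 × 0.25 / 1.023e-05 = 1.701e+05 d
  layer 3 (coarse sand): t_3 = 7.04 × 0.27 / 1.023e-05 = 1.859e+05 d
  layer 4 (clay): t_4 = 6.80 × 0.05 / 1.023e-05 = 33247 d
Total t = Σ t_i = 4.095e+05 days = 1121 years.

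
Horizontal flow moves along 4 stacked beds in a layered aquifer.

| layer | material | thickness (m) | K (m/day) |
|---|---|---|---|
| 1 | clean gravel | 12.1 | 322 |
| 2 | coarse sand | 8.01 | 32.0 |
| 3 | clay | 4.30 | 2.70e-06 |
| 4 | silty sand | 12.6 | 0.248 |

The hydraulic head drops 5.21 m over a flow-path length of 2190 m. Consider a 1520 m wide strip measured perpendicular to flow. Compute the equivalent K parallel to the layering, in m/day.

Flow is parallel to layering, so each bed carries its own Darcy discharge and the transmissivities add.
Σ(K_i·b_i) = 322×12.1 + 32.0×8.01 + 2.70e-06×4.30 + 0.248×12.6 = 4156 m²/day.
Total thickness b = 37.01 m, so K_eq = Σ(K_i·b_i)/b = 112.3 m/day.

112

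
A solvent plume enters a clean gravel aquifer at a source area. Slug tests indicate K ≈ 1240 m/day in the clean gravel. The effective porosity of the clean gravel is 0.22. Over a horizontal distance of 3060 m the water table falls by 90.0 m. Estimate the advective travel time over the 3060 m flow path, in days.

18.5

Hydraulic gradient i = Δh / L = 90.0 / 3060 = 0.02941.
Darcy flux q = K · i = 1240 × 0.02941 = 36.47 m/day.
Seepage velocity v = q / n_e = 36.47 / 0.22 = 165.8 m/day.
Travel time t = L / v = 3060 / 165.8 = 18.46 days.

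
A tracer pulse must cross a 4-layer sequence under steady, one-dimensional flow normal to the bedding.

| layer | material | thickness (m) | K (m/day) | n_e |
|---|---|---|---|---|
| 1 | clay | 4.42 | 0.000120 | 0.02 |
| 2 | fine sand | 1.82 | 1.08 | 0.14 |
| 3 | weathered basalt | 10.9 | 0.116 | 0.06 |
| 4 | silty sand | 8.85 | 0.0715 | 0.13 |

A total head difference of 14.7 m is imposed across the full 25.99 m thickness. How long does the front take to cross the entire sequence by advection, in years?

With flow normal to the layers, continuity requires the same specific discharge q through every layer.
Σ(b_i/K_i) = 4.42/0.000120 + 1.82/1.08 + 10.9/0.116 + 8.85/0.0715 = 37053 d.
q = Δh / Σ(b_i/K_i) = 14.7 / 37053 = 0.0003967 m/day.
In each layer the seepage velocity is v_i = q/n_i, so the layer transit time is t_i = b_i·n_i / q:
  layer 1 (clay): t_1 = 4.42 × 0.02 / 0.0003967 = 222.8 d
  layer 2 (fine sand): t_2 = 1.82 × 0.14 / 0.0003967 = 642.2 d
  layer 3 (weathered basalt): t_3 = 10.9 × 0.06 / 0.0003967 = 1648 d
  layer 4 (silty sand): t_4 = 8.85 × 0.13 / 0.0003967 = 2900 d
Total t = Σ t_i = 5413 days = 14.82 years.

14.8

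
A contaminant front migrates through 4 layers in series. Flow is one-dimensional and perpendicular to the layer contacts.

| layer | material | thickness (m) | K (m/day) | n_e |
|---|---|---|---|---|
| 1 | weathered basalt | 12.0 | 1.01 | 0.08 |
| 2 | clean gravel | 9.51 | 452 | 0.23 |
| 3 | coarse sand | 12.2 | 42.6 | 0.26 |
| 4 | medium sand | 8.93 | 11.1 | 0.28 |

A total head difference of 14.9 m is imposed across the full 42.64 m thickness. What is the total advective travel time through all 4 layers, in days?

7.69

With flow normal to the layers, continuity requires the same specific discharge q through every layer.
Σ(b_i/K_i) = 12.0/1.01 + 9.51/452 + 12.2/42.6 + 8.93/11.1 = 12.99 d.
q = Δh / Σ(b_i/K_i) = 14.9 / 12.99 = 1.147 m/day.
In each layer the seepage velocity is v_i = q/n_i, so the layer transit time is t_i = b_i·n_i / q:
  layer 1 (weathered basalt): t_1 = 12.0 × 0.08 / 1.147 = 0.8371 d
  layer 2 (clean gravel): t_2 = 9.51 × 0.23 / 1.147 = 1.907 d
  layer 3 (coarse sand): t_3 = 12.2 × 0.26 / 1.147 = 2.766 d
  layer 4 (medium sand): t_4 = 8.93 × 0.28 / 1.147 = 2.180 d
Total t = Σ t_i = 7.691 days.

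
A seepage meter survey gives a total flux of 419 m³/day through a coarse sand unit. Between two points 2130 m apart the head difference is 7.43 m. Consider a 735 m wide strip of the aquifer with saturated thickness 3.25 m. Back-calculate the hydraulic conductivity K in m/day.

50.3

Cross-sectional area A = 735 × 3.25 = 2389 m².
Hydraulic gradient i = Δh / L = 7.43 / 2130 = 0.003488.
From Q = K·A·i, K = Q / (A·i) = 419 / (2389 × 0.003488) = 50.28 m/day.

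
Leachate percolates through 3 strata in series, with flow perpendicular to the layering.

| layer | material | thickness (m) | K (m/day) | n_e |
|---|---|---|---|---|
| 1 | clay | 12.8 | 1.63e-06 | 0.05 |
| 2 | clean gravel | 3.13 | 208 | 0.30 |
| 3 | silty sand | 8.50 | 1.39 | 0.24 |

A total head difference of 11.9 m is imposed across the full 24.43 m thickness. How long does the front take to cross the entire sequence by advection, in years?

With flow normal to the layers, continuity requires the same specific discharge q through every layer.
Σ(b_i/K_i) = 12.8/1.63e-06 + 3.13/208 + 8.50/1.39 = 7.853e+06 d.
q = Δh / Σ(b_i/K_i) = 11.9 / 7.853e+06 = 1.515e-06 m/day.
In each layer the seepage velocity is v_i = q/n_i, so the layer transit time is t_i = b_i·n_i / q:
  layer 1 (clay): t_1 = 12.8 × 0.05 / 1.515e-06 = 4.223e+05 d
  layer 2 (clean gravel): t_2 = 3.13 × 0.30 / 1.515e-06 = 6.196e+05 d
  layer 3 (silty sand): t_3 = 8.50 × 0.24 / 1.515e-06 = 1.346e+06 d
Total t = Σ t_i = 2.388e+06 days = 6538 years.

6540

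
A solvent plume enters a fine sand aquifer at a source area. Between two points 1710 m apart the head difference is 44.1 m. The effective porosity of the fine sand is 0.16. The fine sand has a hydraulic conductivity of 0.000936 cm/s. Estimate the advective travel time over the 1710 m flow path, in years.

Convert K: 0.000936 cm/s × 864 = 0.8087 m/day.
Hydraulic gradient i = Δh / L = 44.1 / 1710 = 0.02579.
Darcy flux q = K · i = 0.8087 × 0.02579 = 0.02086 m/day.
Seepage velocity v = q / n_e = 0.02086 / 0.16 = 0.1304 m/day.
Travel time t = L / v = 1710 / 0.1304 = 13118 days = 35.92 years.

35.9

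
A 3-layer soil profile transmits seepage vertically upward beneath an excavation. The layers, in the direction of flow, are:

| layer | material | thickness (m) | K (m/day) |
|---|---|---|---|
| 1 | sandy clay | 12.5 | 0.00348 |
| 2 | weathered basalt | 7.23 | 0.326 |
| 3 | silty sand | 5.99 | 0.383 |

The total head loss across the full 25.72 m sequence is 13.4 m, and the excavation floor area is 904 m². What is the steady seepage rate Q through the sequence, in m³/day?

3.34

Flow is perpendicular to layering, so the layers act in series and the equivalent K is the thickness-weighted harmonic mean.
Total thickness L = 12.5 + 7.23 + 5.99 = 25.72 m.
Σ(b_i/K_i) = 12.5/0.00348 + 7.23/0.326 + 5.99/0.383 = 3630 d.
K_eq = L / Σ(b_i/K_i) = 25.72 / 3630 = 0.007086 m/day.
Q = K_eq · A · (Δh/L) = 0.007086 × 904 × (13.4/25.72) = 3.337 m³/day.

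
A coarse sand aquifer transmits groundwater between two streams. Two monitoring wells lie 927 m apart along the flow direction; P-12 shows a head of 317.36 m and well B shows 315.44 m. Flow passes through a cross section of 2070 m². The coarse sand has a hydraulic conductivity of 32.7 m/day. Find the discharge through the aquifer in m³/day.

Hydraulic gradient i = (317.36 − 315.44) / 927 = 1.92 / 927 = 0.002071.
Darcy's law: Q = K · A · i = 32.70 × 2070 × 0.002071 = 140.2 m³/day.

140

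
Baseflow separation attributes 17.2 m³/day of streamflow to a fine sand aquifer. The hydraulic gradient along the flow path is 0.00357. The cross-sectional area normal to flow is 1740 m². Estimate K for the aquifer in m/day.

Hydraulic gradient i = 0.00357.
From Q = K·A·i, K = Q / (A·i) = 17.2 / (1740 × 0.003570) = 2.769 m/day.

2.77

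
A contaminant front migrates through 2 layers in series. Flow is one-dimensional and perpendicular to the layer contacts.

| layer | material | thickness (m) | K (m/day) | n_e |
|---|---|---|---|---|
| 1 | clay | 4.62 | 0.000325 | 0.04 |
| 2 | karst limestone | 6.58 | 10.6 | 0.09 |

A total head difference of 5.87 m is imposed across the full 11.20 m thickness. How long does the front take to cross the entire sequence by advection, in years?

5.15

With flow normal to the layers, continuity requires the same specific discharge q through every layer.
Σ(b_i/K_i) = 4.62/0.000325 + 6.58/10.6 = 14216 d.
q = Δh / Σ(b_i/K_i) = 5.87 / 14216 = 0.0004129 m/day.
In each layer the seepage velocity is v_i = q/n_i, so the layer transit time is t_i = b_i·n_i / q:
  layer 1 (clay): t_1 = 4.62 × 0.04 / 0.0004129 = 447.5 d
  layer 2 (karst limestone): t_2 = 6.58 × 0.09 / 0.0004129 = 1434 d
Total t = Σ t_i = 1882 days = 5.152 years.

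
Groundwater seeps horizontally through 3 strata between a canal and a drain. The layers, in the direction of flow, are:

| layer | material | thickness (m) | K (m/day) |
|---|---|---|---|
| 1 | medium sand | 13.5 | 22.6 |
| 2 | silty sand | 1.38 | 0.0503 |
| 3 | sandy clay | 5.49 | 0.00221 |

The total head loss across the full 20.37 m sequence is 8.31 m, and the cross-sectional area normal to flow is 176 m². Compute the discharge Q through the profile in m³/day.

Flow is perpendicular to layering, so the layers act in series and the equivalent K is the thickness-weighted harmonic mean.
Total thickness L = 13.5 + 1.38 + 5.49 = 20.37 m.
Σ(b_i/K_i) = 13.5/22.6 + 1.38/0.0503 + 5.49/0.00221 = 2512 d.
K_eq = L / Σ(b_i/K_i) = 20.37 / 2512 = 0.008108 m/day.
Q = K_eq · A · (Δh/L) = 0.008108 × 176 × (8.31/20.37) = 0.5822 m³/day.

0.582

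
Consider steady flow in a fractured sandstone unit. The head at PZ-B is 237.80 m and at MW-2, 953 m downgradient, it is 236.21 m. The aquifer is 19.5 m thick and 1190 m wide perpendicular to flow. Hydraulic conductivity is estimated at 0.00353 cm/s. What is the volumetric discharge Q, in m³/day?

118

Convert K: 0.00353 cm/s × 864 = 3.050 m/day.
Cross-sectional area A = 1190 × 19.5 = 23205 m².
Hydraulic gradient i = (237.80 − 236.21) / 953 = 1.59 / 953 = 0.001668.
Darcy's law: Q = K · A · i = 3.050 × 23205 × 0.001668 = 118.1 m³/day.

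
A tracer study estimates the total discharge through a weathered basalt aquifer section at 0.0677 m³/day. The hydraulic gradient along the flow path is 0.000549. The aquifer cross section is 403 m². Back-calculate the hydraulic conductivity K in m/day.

Hydraulic gradient i = 0.000549.
From Q = K·A·i, K = Q / (A·i) = 0.0677 / (403.0 × 0.0005490) = 0.3060 m/day.

0.306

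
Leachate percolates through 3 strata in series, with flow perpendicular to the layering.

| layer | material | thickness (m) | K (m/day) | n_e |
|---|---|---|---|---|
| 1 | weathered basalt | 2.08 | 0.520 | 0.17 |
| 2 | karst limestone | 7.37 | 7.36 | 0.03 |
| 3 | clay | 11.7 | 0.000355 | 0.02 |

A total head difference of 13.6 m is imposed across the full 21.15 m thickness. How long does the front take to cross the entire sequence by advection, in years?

With flow normal to the layers, continuity requires the same specific discharge q through every layer.
Σ(b_i/K_i) = 2.08/0.520 + 7.37/7.36 + 11.7/0.000355 = 32963 d.
q = Δh / Σ(b_i/K_i) = 13.6 / 32963 = 0.0004126 m/day.
In each layer the seepage velocity is v_i = q/n_i, so the layer transit time is t_i = b_i·n_i / q:
  layer 1 (weathered basalt): t_1 = 2.08 × 0.17 / 0.0004126 = 857.0 d
  layer 2 (karst limestone): t_2 = 7.37 × 0.03 / 0.0004126 = 535.9 d
  layer 3 (clay): t_3 = 11.7 × 0.02 / 0.0004126 = 567.2 d
Total t = Σ t_i = 1960 days = 5.366 years.

5.37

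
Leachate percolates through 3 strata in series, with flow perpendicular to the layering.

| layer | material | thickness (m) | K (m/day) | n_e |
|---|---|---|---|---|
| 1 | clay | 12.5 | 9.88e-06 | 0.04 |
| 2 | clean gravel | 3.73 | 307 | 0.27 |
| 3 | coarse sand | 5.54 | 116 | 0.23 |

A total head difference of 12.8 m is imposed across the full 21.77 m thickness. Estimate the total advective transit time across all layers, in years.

With flow normal to the layers, continuity requires the same specific discharge q through every layer.
Σ(b_i/K_i) = 12.5/9.88e-06 + 3.73/307 + 5.54/116 = 1.265e+06 d.
q = Δh / Σ(b_i/K_i) = 12.8 / 1.265e+06 = 1.012e-05 m/day.
In each layer the seepage velocity is v_i = q/n_i, so the layer transit time is t_i = b_i·n_i / q:
  layer 1 (clay): t_1 = 12.5 × 0.04 / 1.012e-05 = 49421 d
  layer 2 (clean gravel): t_2 = 3.73 × 0.27 / 1.012e-05 = 99544 d
  layer 3 (coarse sand): t_3 = 5.54 × 0.23 / 1.012e-05 = 1.259e+05 d
Total t = Σ t_i = 2.749e+05 days = 752.7 years.

753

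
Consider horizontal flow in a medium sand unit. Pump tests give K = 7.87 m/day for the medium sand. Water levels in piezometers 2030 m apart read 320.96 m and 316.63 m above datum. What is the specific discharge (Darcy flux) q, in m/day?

0.0168

Hydraulic gradient i = (320.96 − 316.63) / 2030 = 4.33 / 2030 = 0.002133.
Specific discharge q = K · i = 7.870 × 0.002133 = 0.01679 m/day.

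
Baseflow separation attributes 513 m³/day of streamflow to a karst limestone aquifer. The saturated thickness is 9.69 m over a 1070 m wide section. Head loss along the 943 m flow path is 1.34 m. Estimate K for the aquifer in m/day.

34.8

Cross-sectional area A = 1070 × 9.69 = 10368 m².
Hydraulic gradient i = Δh / L = 1.34 / 943 = 0.001421.
From Q = K·A·i, K = Q / (A·i) = 513 / (10368 × 0.001421) = 34.82 m/day.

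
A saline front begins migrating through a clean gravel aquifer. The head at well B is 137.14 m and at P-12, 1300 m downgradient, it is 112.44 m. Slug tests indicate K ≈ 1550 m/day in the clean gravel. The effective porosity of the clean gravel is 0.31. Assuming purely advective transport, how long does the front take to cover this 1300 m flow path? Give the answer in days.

Hydraulic gradient i = (137.14 − 112.44) / 1300 = 24.7 / 1300 = 0.01900.
Darcy flux q = K · i = 1550 × 0.01900 = 29.45 m/day.
Seepage velocity v = q / n_e = 29.45 / 0.31 = 95.00 m/day.
Travel time t = L / v = 1300 / 95.00 = 13.68 days.

13.7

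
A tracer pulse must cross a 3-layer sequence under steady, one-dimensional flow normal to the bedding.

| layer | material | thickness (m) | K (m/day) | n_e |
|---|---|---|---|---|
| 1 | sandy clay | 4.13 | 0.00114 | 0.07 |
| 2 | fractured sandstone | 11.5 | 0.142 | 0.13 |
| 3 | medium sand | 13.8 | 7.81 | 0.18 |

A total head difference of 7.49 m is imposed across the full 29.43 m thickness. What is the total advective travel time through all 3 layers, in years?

5.78

With flow normal to the layers, continuity requires the same specific discharge q through every layer.
Σ(b_i/K_i) = 4.13/0.00114 + 11.5/0.142 + 13.8/7.81 = 3706 d.
q = Δh / Σ(b_i/K_i) = 7.49 / 3706 = 0.002021 m/day.
In each layer the seepage velocity is v_i = q/n_i, so the layer transit time is t_i = b_i·n_i / q:
  layer 1 (sandy clay): t_1 = 4.13 × 0.07 / 0.002021 = 143.0 d
  layer 2 (fractured sandstone): t_2 = 11.5 × 0.13 / 0.002021 = 739.6 d
  layer 3 (medium sand): t_3 = 13.8 × 0.18 / 0.002021 = 1229 d
Total t = Σ t_i = 2112 days = 5.781 years.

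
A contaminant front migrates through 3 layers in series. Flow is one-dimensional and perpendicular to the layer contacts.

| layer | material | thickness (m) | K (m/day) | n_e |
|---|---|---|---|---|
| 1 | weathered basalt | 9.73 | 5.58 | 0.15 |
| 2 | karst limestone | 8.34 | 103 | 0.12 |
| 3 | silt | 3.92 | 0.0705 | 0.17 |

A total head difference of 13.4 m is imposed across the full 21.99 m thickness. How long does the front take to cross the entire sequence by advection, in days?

13.4

With flow normal to the layers, continuity requires the same specific discharge q through every layer.
Σ(b_i/K_i) = 9.73/5.58 + 8.34/103 + 3.92/0.0705 = 57.43 d.
q = Δh / Σ(b_i/K_i) = 13.4 / 57.43 = 0.2333 m/day.
In each layer the seepage velocity is v_i = q/n_i, so the layer transit time is t_i = b_i·n_i / q:
  layer 1 (weathered basalt): t_1 = 9.73 × 0.15 / 0.2333 = 6.255 d
  layer 2 (karst limestone): t_2 = 8.34 × 0.12 / 0.2333 = 4.289 d
  layer 3 (silt): t_3 = 3.92 × 0.17 / 0.2333 = 2.856 d
Total t = Σ t_i = 13.40 days.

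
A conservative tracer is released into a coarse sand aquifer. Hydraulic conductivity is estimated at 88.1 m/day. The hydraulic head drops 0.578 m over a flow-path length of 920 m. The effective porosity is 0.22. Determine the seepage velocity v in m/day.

Hydraulic gradient i = Δh / L = 0.578 / 920 = 0.0006283.
Darcy flux q = K · i = 88.10 × 0.0006283 = 0.05535 m/day.
Seepage velocity v = q / n_e = 0.05535 / 0.22 = 0.2516 m/day.

0.252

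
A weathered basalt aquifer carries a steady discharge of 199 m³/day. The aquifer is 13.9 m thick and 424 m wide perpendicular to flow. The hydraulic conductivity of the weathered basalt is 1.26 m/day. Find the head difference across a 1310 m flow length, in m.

35.1

Cross-sectional area A = 424 × 13.9 = 5894 m².
From Q = K·A·i, i = Q / (K·A) = 199 / (1.260 × 5894) = 0.02680.
Head loss Δh = i · L = 0.02680 × 1310 = 35.11 m.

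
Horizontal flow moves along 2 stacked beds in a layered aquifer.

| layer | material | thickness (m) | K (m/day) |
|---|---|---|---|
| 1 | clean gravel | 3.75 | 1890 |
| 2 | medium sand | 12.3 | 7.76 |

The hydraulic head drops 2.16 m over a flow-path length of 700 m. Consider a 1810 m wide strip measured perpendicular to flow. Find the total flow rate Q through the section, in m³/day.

40100

Flow is parallel to layering, so each bed carries its own Darcy discharge and the transmissivities add.
Σ(K_i·b_i) = 1890×3.75 + 7.76×12.3 = 7183 m²/day.
Hydraulic gradient i = Δh / L = 2.16 / 700 = 0.003086.
Q = Σ(K_i·b_i) · W · i = 7183 × 1810 × 0.003086 = 40118 m³/day.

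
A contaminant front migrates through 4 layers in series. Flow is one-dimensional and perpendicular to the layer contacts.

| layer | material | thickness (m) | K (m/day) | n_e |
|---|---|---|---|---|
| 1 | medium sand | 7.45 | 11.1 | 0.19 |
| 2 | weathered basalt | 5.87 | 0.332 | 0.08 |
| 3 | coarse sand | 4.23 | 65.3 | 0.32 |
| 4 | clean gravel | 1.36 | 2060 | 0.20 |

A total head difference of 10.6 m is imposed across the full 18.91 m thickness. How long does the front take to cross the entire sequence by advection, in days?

6.10

With flow normal to the layers, continuity requires the same specific discharge q through every layer.
Σ(b_i/K_i) = 7.45/11.1 + 5.87/0.332 + 4.23/65.3 + 1.36/2060 = 18.42 d.
q = Δh / Σ(b_i/K_i) = 10.6 / 18.42 = 0.5755 m/day.
In each layer the seepage velocity is v_i = q/n_i, so the layer transit time is t_i = b_i·n_i / q:
  layer 1 (medium sand): t_1 = 7.45 × 0.19 / 0.5755 = 2.459 d
  layer 2 (weathered basalt): t_2 = 5.87 × 0.08 / 0.5755 = 0.8159 d
  layer 3 (coarse sand): t_3 = 4.23 × 0.32 / 0.5755 = 2.352 d
  layer 4 (clean gravel): t_4 = 1.36 × 0.20 / 0.5755 = 0.4726 d
Total t = Σ t_i = 6.100 days.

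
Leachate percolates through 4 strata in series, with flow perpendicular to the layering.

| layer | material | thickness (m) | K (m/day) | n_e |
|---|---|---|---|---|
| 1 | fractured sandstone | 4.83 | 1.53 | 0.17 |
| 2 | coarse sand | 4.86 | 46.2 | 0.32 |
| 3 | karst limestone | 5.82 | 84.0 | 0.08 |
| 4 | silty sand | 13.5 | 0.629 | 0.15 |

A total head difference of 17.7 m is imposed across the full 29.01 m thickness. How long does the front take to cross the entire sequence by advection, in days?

With flow normal to the layers, continuity requires the same specific discharge q through every layer.
Σ(b_i/K_i) = 4.83/1.53 + 4.86/46.2 + 5.82/84.0 + 13.5/0.629 = 24.79 d.
q = Δh / Σ(b_i/K_i) = 17.7 / 24.79 = 0.7139 m/day.
In each layer the seepage velocity is v_i = q/n_i, so the layer transit time is t_i = b_i·n_i / q:
  layer 1 (fractured sandstone): t_1 = 4.83 × 0.17 / 0.7139 = 1.150 d
  layer 2 (coarse sand): t_2 = 4.86 × 0.32 / 0.7139 = 2.179 d
  layer 3 (karst limestone): t_3 = 5.82 × 0.08 / 0.7139 = 0.6522 d
  layer 4 (silty sand): t_4 = 13.5 × 0.15 / 0.7139 = 2.837 d
Total t = Σ t_i = 6.818 days.

6.82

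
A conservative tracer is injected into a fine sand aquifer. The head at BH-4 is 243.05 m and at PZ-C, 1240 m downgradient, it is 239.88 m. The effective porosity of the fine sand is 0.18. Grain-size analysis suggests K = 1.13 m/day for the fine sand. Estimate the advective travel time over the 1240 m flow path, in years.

Hydraulic gradient i = (243.05 − 239.88) / 1240 = 3.17 / 1240 = 0.002556.
Darcy flux q = K · i = 1.130 × 0.002556 = 0.002889 m/day.
Seepage velocity v = q / n_e = 0.002889 / 0.18 = 0.01605 m/day.
Travel time t = L / v = 1240 / 0.01605 = 77264 days = 211.5 years.

212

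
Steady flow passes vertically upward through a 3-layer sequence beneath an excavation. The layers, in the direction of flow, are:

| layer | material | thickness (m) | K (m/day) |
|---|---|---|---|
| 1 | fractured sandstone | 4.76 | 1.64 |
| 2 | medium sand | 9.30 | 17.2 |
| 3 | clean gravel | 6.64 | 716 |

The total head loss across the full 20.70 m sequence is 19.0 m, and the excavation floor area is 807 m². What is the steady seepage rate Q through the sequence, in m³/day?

Flow is perpendicular to layering, so the layers act in series and the equivalent K is the thickness-weighted harmonic mean.
Total thickness L = 4.76 + 9.30 + 6.64 = 20.70 m.
Σ(b_i/K_i) = 4.76/1.64 + 9.30/17.2 + 6.64/716 = 3.452 d.
K_eq = L / Σ(b_i/K_i) = 20.70 / 3.452 = 5.996 m/day.
Q = K_eq · A · (Δh/L) = 5.996 × 807 × (19.0/20.70) = 4441 m³/day.

4440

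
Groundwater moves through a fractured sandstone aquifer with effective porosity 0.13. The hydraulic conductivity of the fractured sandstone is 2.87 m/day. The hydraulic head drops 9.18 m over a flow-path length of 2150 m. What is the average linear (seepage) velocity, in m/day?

Hydraulic gradient i = Δh / L = 9.18 / 2150 = 0.004270.
Darcy flux q = K · i = 2.870 × 0.004270 = 0.01225 m/day.
Seepage velocity v = q / n_e = 0.01225 / 0.13 = 0.09426 m/day.

0.0943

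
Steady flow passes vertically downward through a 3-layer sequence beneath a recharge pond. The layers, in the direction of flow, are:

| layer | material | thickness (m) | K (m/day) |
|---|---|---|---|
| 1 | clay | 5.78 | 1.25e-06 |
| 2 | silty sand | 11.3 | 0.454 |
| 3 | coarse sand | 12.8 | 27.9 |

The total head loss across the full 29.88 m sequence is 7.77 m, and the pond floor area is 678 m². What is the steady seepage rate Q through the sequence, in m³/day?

Flow is perpendicular to layering, so the layers act in series and the equivalent K is the thickness-weighted harmonic mean.
Total thickness L = 5.78 + 11.3 + 12.8 = 29.88 m.
Σ(b_i/K_i) = 5.78/1.25e-06 + 11.3/0.454 + 12.8/27.9 = 4.624e+06 d.
K_eq = L / Σ(b_i/K_i) = 29.88 / 4.624e+06 = 6.462e-06 m/day.
Q = K_eq · A · (Δh/L) = 6.462e-06 × 678 × (7.77/29.88) = 0.001139 m³/day.

0.00114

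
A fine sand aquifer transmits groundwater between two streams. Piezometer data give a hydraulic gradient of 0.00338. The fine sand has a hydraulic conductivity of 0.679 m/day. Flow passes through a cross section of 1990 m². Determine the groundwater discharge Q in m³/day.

Hydraulic gradient i = 0.00338.
Darcy's law: Q = K · A · i = 0.6790 × 1990 × 0.003380 = 4.567 m³/day.

4.57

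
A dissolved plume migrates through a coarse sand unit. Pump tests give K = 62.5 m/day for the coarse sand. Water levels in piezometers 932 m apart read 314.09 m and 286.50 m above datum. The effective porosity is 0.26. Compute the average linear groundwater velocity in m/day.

Hydraulic gradient i = (314.09 − 286.50) / 932 = 27.59 / 932 = 0.02960.
Darcy flux q = K · i = 62.50 × 0.02960 = 1.850 m/day.
Seepage velocity v = q / n_e = 1.850 / 0.26 = 7.116 m/day.

7.12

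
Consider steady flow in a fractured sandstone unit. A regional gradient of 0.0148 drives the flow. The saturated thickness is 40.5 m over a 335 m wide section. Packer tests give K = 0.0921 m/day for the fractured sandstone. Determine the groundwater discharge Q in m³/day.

18.5

Cross-sectional area A = 335 × 40.5 = 13568 m².
Hydraulic gradient i = 0.0148.
Darcy's law: Q = K · A · i = 0.09210 × 13568 × 0.01480 = 18.49 m³/day.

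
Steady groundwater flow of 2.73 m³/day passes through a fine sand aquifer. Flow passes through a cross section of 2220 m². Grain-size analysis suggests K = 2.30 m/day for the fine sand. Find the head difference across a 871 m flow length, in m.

From Q = K·A·i, i = Q / (K·A) = 2.73 / (2.300 × 2220) = 0.0005347.
Head loss Δh = i · L = 0.0005347 × 871 = 0.4657 m.

0.466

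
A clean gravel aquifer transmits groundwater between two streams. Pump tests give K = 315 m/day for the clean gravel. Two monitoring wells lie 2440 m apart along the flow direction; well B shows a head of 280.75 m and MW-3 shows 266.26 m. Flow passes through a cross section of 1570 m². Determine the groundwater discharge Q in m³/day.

2940

Hydraulic gradient i = (280.75 − 266.26) / 2440 = 14.49 / 2440 = 0.005939.
Darcy's law: Q = K · A · i = 315.0 × 1570 × 0.005939 = 2937 m³/day.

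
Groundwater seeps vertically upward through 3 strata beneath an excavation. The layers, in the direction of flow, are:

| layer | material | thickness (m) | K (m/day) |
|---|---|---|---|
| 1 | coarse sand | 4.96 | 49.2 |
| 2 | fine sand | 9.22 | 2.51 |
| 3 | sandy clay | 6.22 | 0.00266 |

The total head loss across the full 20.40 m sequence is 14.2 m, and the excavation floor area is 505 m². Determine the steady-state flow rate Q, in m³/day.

Flow is perpendicular to layering, so the layers act in series and the equivalent K is the thickness-weighted harmonic mean.
Total thickness L = 4.96 + 9.22 + 6.22 = 20.40 m.
Σ(b_i/K_i) = 4.96/49.2 + 9.22/2.51 + 6.22/0.00266 = 2342 d.
K_eq = L / Σ(b_i/K_i) = 20.40 / 2342 = 0.008710 m/day.
Q = K_eq · A · (Δh/L) = 0.008710 × 505 × (14.2/20.40) = 3.062 m³/day.

3.06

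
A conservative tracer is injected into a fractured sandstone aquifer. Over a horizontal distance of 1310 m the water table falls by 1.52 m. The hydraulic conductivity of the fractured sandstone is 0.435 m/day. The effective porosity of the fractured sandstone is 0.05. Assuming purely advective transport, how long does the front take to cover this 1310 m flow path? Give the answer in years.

Hydraulic gradient i = Δh / L = 1.52 / 1310 = 0.001160.
Darcy flux q = K · i = 0.4350 × 0.001160 = 0.0005047 m/day.
Seepage velocity v = q / n_e = 0.0005047 / 0.05 = 0.01009 m/day.
Travel time t = L / v = 1310 / 0.01009 = 1.298e+05 days = 355.3 years.

355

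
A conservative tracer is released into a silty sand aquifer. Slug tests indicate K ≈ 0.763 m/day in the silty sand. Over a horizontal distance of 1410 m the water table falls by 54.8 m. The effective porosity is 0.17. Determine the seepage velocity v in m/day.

Hydraulic gradient i = Δh / L = 54.8 / 1410 = 0.03887.
Darcy flux q = K · i = 0.7630 × 0.03887 = 0.02965 m/day.
Seepage velocity v = q / n_e = 0.02965 / 0.17 = 0.1744 m/day.

0.174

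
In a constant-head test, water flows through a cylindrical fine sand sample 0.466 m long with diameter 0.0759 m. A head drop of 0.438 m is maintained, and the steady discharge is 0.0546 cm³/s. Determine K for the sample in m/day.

1.11

Cross-sectional area A = π·(d/2)² = π × (0.0759/2)² = 0.004525 m².
Convert discharge: 0.0546 cm³/s = 5.460e-08 m³/s.
Darcy's law rearranged: K = Q·L / (A·Δh) = 5.460e-08 × 0.466 / (0.004525 × 0.438) = 1.284e-05 m/s = 1.109 m/day.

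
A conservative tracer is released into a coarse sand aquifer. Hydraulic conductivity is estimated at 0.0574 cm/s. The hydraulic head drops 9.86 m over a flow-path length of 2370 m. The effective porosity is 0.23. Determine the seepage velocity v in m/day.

Convert K: 0.0574 cm/s × 864 = 49.59 m/day.
Hydraulic gradient i = Δh / L = 9.86 / 2370 = 0.004160.
Darcy flux q = K · i = 49.59 × 0.004160 = 0.2063 m/day.
Seepage velocity v = q / n_e = 0.2063 / 0.23 = 0.8971 m/day.

0.897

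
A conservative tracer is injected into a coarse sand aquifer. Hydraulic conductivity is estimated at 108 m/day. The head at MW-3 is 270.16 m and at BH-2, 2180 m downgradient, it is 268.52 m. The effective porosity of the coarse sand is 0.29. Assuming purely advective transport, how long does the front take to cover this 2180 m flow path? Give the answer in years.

Hydraulic gradient i = (270.16 − 268.52) / 2180 = 1.64 / 2180 = 0.0007523.
Darcy flux q = K · i = 108.0 × 0.0007523 = 0.08125 m/day.
Seepage velocity v = q / n_e = 0.08125 / 0.29 = 0.2802 m/day.
Travel time t = L / v = 2180 / 0.2802 = 7781 days = 21.30 years.

21.3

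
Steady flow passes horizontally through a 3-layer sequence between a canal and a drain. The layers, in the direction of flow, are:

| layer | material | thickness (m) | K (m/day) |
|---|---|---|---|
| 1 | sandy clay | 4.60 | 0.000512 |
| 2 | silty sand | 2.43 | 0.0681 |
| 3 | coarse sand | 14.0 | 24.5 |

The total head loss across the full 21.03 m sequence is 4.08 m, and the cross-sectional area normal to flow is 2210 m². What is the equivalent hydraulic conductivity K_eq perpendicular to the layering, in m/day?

0.00233

Flow is perpendicular to layering, so the layers act in series and the equivalent K is the thickness-weighted harmonic mean.
Total thickness L = 4.60 + 2.43 + 14.0 = 21.03 m.
Σ(b_i/K_i) = 4.60/0.000512 + 2.43/0.0681 + 14.0/24.5 = 9021 d.
K_eq = L / Σ(b_i/K_i) = 21.03 / 9021 = 0.002331 m/day.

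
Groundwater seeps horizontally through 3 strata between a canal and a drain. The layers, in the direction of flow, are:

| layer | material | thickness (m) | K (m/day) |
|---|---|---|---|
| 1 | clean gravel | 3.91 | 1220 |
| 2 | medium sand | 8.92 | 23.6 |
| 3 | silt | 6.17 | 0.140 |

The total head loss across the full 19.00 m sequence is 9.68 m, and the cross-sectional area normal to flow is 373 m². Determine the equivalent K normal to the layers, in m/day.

0.427

Flow is perpendicular to layering, so the layers act in series and the equivalent K is the thickness-weighted harmonic mean.
Total thickness L = 3.91 + 8.92 + 6.17 = 19.00 m.
Σ(b_i/K_i) = 3.91/1220 + 8.92/23.6 + 6.17/0.140 = 44.45 d.
K_eq = L / Σ(b_i/K_i) = 19.00 / 44.45 = 0.4274 m/day.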